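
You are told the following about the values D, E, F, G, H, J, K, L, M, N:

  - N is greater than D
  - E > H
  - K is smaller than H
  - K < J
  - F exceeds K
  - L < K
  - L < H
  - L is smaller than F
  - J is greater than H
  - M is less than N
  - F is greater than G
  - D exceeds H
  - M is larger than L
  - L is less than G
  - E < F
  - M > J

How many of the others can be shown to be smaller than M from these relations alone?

4

Directly below M: L, J.
One step further: K, H (4 so far).
No other element is forced below M by the given relations, so the count is 4.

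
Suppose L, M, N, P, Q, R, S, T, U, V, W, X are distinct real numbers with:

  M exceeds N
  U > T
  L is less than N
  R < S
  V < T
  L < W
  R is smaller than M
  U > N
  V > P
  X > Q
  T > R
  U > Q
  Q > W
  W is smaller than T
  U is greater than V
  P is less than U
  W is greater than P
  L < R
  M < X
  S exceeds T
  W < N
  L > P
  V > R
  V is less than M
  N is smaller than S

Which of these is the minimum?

P

L is not least since P < L; R is not least since L < R; W is not least since L < W; N is not least since W < N; Q is not least since W < Q; V is not least since P < V; T is not least since W < T; S is not least since R < S; M is not least since N < M; X is not least since Q < X; U is not least since P < U.
Only P has nothing below it, so P is the minimum.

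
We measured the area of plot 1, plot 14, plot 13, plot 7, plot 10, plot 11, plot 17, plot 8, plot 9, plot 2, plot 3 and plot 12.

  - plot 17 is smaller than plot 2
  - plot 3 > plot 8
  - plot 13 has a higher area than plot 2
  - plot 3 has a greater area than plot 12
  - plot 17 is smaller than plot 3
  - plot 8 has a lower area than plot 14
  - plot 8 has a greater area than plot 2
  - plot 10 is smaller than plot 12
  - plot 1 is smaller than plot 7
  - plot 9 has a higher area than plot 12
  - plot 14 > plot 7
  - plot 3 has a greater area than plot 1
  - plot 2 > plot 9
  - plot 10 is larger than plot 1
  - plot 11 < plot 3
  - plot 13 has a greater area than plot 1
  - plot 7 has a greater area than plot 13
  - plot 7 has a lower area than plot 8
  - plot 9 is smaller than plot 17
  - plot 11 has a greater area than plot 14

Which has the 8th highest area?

plot 17

The consecutive relations fix a unique order: plot 1 < plot 10 < plot 12 < plot 9 < plot 17 < plot 2 < plot 13 < plot 7 < plot 8 < plot 14 < plot 11 < plot 3.
Counting 8 from the largest end gives plot 17.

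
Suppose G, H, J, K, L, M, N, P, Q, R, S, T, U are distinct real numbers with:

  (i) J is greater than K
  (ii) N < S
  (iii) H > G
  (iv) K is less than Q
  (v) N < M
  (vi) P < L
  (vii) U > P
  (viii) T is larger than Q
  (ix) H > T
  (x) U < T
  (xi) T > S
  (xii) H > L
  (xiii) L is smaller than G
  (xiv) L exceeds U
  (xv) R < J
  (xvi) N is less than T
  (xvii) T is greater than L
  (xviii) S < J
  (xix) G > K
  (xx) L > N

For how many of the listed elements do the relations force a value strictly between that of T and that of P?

Chaining upward from P reaches: U, L, G, H.
Chaining downward from T reaches: N, U, K, L, S, Q.
Strictly between P and T are those in both lists: U, L — 2 elements.

2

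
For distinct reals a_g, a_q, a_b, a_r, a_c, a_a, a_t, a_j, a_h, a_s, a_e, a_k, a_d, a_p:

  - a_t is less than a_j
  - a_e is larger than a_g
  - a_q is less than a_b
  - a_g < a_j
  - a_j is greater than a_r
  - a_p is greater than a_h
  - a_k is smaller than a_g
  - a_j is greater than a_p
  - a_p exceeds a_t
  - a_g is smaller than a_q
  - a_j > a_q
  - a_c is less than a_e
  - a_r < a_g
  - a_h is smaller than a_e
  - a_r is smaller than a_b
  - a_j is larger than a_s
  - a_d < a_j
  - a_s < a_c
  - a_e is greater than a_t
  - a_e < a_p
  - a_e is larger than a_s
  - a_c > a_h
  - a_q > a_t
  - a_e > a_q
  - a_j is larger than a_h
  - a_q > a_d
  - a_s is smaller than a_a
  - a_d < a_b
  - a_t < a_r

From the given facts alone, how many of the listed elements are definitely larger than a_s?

5

From a_s the given relations immediately reach a_c, a_a, a_e, a_j.
From those, a_p — 5 in total.
No other element is forced above a_s by the given relations, so the count is 5.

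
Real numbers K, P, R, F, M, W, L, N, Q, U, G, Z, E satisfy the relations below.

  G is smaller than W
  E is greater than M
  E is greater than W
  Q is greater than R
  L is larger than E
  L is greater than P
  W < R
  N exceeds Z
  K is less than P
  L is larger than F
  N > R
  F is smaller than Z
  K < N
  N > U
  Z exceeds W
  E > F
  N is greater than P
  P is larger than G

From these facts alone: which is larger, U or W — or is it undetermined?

Following every chain through W: above W we get R, Q, E, L, Z, N; below W we get G.
U is not reached, and no chain runs the other way from U to W.
So the given relations leave the order of W and U undetermined.

undetermined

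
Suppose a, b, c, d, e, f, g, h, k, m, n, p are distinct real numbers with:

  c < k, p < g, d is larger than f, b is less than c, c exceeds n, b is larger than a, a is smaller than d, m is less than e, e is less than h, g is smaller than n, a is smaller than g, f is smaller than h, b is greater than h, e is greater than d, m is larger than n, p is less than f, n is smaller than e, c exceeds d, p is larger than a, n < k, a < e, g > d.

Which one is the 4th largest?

Piecing the relations together gives one ordering: a < p < f < d < g < n < m < e < h < b < c < k.
The 4th largest is h.

h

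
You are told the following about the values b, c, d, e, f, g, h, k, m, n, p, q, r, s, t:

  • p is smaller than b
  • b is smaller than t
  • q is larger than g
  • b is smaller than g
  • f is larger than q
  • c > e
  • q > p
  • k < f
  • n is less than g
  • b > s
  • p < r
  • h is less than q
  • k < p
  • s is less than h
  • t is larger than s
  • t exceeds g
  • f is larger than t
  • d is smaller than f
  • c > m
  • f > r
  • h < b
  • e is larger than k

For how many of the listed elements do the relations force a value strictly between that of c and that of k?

Chaining upward from k reaches: p, e, b, g, t, q, r, f.
Chaining downward from c reaches: e, m.
Strictly between k and c are those in both lists: e — 1 element.

1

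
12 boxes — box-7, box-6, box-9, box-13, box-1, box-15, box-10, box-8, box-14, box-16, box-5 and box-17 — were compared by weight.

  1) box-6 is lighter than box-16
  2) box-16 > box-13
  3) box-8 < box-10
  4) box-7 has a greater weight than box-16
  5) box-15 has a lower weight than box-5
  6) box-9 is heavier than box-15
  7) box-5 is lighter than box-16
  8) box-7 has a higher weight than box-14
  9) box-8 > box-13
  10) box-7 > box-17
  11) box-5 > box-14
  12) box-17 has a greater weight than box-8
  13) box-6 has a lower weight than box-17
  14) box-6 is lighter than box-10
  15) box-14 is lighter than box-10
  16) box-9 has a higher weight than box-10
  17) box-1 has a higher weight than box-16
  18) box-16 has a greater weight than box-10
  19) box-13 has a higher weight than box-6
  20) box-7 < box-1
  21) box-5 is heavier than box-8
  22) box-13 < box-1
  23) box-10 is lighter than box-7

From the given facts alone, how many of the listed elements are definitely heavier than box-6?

Directly above box-6: box-13, box-10, box-17, box-16.
One step further: box-8, box-9, box-7, box-1 (8 so far).
One step further: box-5 (9 so far).
No other element is forced above box-6 by the given relations, so the count is 9.

9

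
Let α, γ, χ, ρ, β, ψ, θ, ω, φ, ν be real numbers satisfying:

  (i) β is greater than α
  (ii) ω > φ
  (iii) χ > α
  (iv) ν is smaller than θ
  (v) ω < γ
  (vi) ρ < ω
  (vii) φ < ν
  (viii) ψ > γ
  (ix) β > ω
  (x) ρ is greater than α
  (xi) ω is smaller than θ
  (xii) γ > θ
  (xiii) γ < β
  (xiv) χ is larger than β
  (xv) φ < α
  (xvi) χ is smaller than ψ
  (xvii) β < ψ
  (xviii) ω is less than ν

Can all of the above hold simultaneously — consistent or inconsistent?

The single ordering φ < α < ρ < ω < ν < θ < γ < β < χ < ψ satisfies every listed relation, so no contradiction arises.

consistent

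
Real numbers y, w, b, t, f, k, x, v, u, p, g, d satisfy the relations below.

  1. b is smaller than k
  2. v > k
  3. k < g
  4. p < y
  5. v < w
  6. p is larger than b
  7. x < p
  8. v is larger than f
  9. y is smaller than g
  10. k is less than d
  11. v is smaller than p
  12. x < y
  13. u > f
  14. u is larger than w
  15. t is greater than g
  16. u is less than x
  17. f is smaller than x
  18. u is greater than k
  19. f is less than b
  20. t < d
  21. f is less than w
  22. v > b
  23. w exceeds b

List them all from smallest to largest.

f < b < k < v < w < u < x < p < y < g < t < d

The consecutive links are each given: f < b; b < k; k < v; v < w; w < u; u < x; x < p; p < y; y < g; g < t; t < d.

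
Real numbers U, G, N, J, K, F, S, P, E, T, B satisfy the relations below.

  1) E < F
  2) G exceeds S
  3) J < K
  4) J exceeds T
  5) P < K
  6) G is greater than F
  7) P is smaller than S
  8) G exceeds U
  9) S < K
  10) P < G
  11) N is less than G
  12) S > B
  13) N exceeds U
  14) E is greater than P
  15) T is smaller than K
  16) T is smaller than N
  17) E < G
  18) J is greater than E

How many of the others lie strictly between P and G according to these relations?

The relations place P below G. An element lies strictly between them when it is forced above P and also forced below G.
Above P: {E, S, J, K, F}. Below G: {B, T, U, E, S, N, F}.
Intersection: {E, S, F} — 3.

3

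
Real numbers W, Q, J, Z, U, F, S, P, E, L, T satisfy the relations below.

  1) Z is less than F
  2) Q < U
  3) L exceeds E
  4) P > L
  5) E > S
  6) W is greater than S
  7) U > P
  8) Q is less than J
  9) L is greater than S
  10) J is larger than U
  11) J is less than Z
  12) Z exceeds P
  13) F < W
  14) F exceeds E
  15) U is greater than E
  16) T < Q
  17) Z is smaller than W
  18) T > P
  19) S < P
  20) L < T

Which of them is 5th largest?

Chaining the given pairs: S < E < L < P < T < Q < U < J < Z < F < W.
Counting 5 from the largest end gives U.

U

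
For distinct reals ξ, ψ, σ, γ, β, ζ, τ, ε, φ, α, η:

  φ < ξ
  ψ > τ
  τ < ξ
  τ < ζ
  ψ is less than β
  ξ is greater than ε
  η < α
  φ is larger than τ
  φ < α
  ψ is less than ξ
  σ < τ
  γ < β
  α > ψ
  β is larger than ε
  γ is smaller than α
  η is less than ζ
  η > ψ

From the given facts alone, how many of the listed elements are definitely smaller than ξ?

5

From ξ the given relations immediately reach τ, ε, ψ, φ.
From those, σ — 5 in total.
No other element is forced below ξ by the given relations, so the count is 5.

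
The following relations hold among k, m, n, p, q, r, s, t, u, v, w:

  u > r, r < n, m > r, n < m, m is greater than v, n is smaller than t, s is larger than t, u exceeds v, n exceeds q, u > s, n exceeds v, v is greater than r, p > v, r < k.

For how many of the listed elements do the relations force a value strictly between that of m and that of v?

The relations place v below m. An element lies strictly between them when it is forced above v and also forced below m.
Above v: {n, t, s, p, u}. Below m: {r, q, n}.
Intersection: {n} — 1.

1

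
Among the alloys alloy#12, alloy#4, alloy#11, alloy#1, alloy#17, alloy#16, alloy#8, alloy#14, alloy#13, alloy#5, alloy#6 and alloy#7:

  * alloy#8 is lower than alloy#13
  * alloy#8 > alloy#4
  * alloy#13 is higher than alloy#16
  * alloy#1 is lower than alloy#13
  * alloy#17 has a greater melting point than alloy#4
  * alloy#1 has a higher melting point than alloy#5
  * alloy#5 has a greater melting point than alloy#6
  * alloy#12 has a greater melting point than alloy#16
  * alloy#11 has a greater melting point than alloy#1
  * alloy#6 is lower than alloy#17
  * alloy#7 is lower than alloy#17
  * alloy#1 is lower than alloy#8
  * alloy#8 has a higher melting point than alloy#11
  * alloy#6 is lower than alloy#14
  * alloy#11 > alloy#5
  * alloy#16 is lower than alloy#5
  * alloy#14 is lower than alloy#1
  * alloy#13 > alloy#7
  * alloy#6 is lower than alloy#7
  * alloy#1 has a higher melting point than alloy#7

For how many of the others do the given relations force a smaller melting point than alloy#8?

Directly below alloy#8: alloy#4, alloy#1, alloy#11.
One step further: alloy#7, alloy#14, alloy#5 (6 so far).
One step further: alloy#6, alloy#16 (8 so far).
No other element is forced below alloy#8 by the given relations, so the count is 8.

8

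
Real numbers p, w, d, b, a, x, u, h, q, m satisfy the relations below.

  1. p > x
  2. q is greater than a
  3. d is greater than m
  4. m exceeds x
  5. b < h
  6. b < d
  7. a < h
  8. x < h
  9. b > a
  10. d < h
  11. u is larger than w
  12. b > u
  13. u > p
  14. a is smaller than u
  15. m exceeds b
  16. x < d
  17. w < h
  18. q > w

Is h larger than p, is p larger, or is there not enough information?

p < u < b < d < h, by transitivity through u, b, d.
So h is larger.

h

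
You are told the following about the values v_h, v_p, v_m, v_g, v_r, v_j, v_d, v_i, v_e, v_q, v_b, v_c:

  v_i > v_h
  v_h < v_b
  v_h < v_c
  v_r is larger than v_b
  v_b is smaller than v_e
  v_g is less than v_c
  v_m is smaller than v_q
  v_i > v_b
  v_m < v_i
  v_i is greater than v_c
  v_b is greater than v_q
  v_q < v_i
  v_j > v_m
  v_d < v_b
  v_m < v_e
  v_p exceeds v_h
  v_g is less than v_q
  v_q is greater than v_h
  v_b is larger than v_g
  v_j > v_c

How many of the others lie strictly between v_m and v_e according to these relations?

Chaining upward from v_m reaches: v_q, v_b, v_i, v_r, v_j.
Chaining downward from v_e reaches: v_g, v_d, v_h, v_q, v_b.
Strictly between v_m and v_e are those in both lists: v_q, v_b — 2 elements.

2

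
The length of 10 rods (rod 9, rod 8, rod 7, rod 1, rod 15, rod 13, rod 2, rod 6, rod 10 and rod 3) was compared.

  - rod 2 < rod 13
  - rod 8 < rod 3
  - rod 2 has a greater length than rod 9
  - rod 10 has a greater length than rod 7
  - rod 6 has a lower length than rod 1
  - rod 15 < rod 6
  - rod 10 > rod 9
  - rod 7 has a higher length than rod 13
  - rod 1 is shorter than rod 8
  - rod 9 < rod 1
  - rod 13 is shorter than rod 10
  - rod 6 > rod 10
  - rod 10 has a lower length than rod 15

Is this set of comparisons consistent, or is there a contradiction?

The single ordering rod 9 < rod 2 < rod 13 < rod 7 < rod 10 < rod 15 < rod 6 < rod 1 < rod 8 < rod 3 satisfies every listed relation, so no contradiction arises.

consistent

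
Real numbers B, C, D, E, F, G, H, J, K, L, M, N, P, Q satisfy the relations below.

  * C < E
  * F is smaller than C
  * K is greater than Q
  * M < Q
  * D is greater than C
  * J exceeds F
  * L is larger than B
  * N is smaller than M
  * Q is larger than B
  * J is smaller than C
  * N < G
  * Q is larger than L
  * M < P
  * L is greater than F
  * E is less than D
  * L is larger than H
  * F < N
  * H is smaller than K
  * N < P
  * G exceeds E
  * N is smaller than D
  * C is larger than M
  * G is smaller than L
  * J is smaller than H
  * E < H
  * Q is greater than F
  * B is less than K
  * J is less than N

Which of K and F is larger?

F < J and J < N give F < N.
Then N < M extends the chain to M.
Then M < C extends the chain to C.
With C < E: F < J < N < M < C < E.
With E < G: F < J < N < M < C < E < G.
With G < L: F < J < N < M < C < E < G < L.
Then L < Q extends the chain to Q.
With Q < K: F < J < N < M < C < E < G < L < Q < K.
So F < K; K is the larger of the two.

K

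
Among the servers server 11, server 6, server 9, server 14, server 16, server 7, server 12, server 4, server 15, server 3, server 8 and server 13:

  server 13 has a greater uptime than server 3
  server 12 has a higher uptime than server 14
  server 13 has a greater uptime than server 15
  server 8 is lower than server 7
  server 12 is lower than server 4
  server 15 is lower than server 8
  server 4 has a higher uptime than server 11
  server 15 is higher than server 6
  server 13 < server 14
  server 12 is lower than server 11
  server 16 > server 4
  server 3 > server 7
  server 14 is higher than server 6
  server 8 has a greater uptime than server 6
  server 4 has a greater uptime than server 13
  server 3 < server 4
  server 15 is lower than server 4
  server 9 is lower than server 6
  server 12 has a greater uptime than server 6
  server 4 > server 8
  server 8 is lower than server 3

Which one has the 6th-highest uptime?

server 13

The consecutive relations fix a unique order: server 9 < server 6 < server 15 < server 8 < server 7 < server 3 < server 13 < server 14 < server 12 < server 11 < server 4 < server 16.
Counting 6 from the largest end gives server 13.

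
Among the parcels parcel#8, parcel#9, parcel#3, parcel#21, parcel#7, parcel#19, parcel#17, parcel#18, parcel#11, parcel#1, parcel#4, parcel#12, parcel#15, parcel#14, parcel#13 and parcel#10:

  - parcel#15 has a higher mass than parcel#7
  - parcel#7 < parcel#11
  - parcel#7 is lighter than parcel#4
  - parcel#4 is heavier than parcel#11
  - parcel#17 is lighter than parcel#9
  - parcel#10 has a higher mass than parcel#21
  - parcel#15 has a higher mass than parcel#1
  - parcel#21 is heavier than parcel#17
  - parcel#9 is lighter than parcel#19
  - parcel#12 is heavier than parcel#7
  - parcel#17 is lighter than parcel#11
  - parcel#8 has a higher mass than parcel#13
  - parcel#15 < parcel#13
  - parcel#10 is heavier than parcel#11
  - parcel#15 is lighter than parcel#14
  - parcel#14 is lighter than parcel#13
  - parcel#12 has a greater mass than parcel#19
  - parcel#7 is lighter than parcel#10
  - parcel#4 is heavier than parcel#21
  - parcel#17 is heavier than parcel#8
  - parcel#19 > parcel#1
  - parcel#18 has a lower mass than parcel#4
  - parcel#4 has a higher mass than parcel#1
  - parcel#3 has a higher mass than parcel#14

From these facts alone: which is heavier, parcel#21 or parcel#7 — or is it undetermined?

parcel#21

Link the given pairs in sequence: parcel#7 < parcel#15; parcel#15 < parcel#14; parcel#14 < parcel#13; parcel#13 < parcel#8; parcel#8 < parcel#17; parcel#17 < parcel#21.
Together: parcel#7 < parcel#15 < parcel#14 < parcel#13 < parcel#8 < parcel#17 < parcel#21.
So parcel#21 is heavier.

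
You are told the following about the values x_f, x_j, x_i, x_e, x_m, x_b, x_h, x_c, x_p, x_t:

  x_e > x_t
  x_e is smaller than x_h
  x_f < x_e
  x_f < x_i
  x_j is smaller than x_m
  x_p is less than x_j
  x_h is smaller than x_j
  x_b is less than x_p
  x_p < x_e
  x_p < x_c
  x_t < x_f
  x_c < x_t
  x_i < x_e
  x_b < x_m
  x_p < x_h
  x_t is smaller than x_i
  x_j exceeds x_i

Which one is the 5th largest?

x_i

The consecutive relations fix a unique order: x_b < x_p < x_c < x_t < x_f < x_i < x_e < x_h < x_j < x_m.
The 5th largest is x_i.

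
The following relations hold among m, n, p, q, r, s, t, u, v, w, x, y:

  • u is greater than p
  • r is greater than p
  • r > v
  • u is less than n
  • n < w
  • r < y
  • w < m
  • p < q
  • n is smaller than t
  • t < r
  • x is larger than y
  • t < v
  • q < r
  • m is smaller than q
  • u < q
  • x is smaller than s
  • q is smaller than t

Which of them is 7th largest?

q

Chaining the given pairs: p < u < n < w < m < q < t < v < r < y < x < s.
Counting 7 from the largest end gives q.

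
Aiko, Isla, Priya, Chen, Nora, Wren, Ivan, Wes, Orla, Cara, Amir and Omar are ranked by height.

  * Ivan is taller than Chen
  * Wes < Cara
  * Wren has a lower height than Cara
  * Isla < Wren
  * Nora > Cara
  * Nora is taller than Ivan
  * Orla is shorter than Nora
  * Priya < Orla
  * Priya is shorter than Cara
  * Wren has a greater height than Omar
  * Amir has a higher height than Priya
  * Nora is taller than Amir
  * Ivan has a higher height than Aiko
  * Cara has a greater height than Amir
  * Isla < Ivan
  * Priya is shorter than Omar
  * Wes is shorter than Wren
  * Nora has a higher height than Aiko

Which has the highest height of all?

Nora

Chaining downward from Nora: directly below it, Amir, Aiko, Ivan, Orla, Cara; then Isla, Priya, Wes, Chen, Wren; then Omar.
That covers every other element, and nothing is given above Nora, so Nora is the highest height.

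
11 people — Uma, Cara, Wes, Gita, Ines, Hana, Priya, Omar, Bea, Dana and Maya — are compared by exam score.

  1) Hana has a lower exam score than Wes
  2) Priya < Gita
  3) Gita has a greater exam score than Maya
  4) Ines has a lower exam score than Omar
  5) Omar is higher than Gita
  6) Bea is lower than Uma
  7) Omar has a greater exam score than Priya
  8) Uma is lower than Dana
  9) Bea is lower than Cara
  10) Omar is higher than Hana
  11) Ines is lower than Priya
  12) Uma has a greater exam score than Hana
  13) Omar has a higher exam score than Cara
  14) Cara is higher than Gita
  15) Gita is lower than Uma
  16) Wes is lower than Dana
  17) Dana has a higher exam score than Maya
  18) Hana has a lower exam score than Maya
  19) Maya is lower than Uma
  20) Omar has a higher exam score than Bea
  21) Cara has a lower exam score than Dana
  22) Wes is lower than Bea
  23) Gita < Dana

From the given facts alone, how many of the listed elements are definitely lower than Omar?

From Omar the given relations immediately reach Ines, Hana, Priya, Gita, Bea, Cara.
From those, Maya, Wes — 8 in total.
No other element is forced below Omar by the given relations, so the count is 8.

8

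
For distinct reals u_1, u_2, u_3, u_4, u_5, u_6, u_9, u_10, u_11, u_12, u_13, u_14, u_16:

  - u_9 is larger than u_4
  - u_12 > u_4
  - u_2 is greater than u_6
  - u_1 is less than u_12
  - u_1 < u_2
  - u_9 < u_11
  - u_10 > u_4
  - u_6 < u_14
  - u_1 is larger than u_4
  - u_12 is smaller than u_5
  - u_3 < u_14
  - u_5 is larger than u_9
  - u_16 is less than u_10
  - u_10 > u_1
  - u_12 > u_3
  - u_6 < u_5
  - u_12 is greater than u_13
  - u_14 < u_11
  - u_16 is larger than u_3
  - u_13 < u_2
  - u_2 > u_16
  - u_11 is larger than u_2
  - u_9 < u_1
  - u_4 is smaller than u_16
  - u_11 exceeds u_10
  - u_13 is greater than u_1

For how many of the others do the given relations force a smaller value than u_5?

7

Directly below u_5: u_9, u_6, u_12.
One step further: u_4, u_3, u_1, u_13 (7 so far).
Nothing else is reachable below u_5; 7 in all.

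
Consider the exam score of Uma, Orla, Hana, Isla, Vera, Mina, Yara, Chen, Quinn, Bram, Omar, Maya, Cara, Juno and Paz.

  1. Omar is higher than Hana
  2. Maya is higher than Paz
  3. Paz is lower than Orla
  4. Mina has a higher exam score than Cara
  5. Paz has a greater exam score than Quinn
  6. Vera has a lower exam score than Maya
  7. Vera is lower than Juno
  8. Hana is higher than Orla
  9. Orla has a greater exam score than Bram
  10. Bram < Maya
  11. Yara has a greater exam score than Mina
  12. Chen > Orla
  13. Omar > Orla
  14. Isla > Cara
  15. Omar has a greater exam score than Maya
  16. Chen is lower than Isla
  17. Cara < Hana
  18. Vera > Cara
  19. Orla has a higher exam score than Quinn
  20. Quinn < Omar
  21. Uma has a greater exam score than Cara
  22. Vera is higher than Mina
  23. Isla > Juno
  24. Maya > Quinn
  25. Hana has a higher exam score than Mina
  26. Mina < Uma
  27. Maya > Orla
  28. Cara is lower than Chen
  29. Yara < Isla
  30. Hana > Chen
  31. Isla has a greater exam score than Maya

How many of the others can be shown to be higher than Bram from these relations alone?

6

From Bram the given relations immediately reach Orla, Maya.
From those, Chen, Hana, Isla, Omar — 6 in total.
No other element is forced above Bram by the given relations, so the count is 6.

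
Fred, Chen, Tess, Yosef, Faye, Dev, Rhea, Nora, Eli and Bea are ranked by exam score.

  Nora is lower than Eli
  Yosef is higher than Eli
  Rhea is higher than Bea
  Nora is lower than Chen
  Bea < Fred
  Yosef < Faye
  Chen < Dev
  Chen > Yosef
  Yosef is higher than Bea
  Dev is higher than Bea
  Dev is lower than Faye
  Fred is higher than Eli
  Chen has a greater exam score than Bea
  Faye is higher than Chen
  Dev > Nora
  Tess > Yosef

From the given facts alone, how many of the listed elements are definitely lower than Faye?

The elements the relations force below Faye are Nora, Eli, Bea, Yosef, Chen, Dev — no chain reaches any other.
That is 6.

6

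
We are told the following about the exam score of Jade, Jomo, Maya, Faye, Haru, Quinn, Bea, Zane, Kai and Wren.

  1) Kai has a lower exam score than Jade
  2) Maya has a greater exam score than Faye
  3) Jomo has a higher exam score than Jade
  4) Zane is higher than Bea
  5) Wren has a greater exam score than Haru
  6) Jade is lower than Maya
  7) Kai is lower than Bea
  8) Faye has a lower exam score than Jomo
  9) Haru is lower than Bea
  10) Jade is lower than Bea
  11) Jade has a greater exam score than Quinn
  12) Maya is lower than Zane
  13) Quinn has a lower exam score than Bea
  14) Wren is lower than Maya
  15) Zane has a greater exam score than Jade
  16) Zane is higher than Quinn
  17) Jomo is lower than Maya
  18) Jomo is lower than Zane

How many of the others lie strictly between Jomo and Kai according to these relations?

1

The relations place Kai below Jomo. An element lies strictly between them when it is forced above Kai and also forced below Jomo.
Above Kai: {Jade, Bea, Maya, Zane}. Below Jomo: {Quinn, Faye, Jade}.
Intersection: {Jade} — 1.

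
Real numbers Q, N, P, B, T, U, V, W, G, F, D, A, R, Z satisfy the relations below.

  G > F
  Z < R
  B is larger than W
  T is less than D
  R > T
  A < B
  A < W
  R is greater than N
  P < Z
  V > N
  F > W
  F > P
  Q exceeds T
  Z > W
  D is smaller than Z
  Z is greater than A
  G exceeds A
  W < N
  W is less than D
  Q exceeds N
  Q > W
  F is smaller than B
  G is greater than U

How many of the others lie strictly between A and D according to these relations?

The relations place A below D. An element lies strictly between them when it is forced above A and also forced below D.
Above A: {W, F, G, Z, N, R, V, Q, B}. Below D: {W, T}.
Intersection: {W} — 1.

1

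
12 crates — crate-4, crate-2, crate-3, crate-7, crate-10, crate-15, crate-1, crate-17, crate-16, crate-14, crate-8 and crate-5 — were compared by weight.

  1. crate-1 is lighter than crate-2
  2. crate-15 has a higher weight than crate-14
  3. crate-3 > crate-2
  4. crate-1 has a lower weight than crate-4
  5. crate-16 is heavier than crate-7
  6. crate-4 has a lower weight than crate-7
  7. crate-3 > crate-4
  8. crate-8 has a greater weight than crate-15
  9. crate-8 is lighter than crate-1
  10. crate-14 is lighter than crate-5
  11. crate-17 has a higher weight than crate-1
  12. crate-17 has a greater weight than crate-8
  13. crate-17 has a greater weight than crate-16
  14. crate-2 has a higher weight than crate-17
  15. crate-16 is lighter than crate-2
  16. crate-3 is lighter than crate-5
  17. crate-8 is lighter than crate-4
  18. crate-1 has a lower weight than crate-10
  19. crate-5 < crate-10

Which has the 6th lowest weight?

crate-7

Piecing the relations together gives one ordering: crate-14 < crate-15 < crate-8 < crate-1 < crate-4 < crate-7 < crate-16 < crate-17 < crate-2 < crate-3 < crate-5 < crate-10.
The 6th smallest is crate-7.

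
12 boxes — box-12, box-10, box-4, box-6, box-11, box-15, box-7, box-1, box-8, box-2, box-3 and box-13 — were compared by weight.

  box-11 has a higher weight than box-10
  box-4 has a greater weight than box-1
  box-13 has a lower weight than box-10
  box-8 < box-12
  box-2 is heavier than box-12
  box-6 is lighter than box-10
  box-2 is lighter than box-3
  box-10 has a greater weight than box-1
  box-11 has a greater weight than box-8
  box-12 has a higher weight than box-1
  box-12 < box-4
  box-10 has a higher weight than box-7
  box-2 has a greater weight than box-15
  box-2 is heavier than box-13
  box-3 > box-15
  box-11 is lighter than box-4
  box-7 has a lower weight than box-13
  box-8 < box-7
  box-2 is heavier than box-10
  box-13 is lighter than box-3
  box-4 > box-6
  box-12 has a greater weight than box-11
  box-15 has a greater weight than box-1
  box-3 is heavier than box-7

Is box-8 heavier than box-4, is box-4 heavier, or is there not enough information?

box-4

Link the given pairs in sequence: box-8 < box-7; box-7 < box-13; box-13 < box-10; box-10 < box-11; box-11 < box-12; box-12 < box-4.
Together: box-8 < box-7 < box-13 < box-10 < box-11 < box-12 < box-4.
So box-4 is heavier.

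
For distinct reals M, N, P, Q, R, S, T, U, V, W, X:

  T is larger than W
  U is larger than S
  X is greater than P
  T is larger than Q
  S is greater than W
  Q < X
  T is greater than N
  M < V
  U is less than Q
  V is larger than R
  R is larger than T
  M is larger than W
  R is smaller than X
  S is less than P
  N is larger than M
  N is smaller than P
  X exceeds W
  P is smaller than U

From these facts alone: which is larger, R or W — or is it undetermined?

R

W < M and M < N give W < N.
Then N < P extends the chain to P.
With P < U: W < M < N < P < U.
Then U < Q extends the chain to Q.
Then Q < T extends the chain to T.
With T < R: W < M < N < P < U < Q < T < R.
So R is larger.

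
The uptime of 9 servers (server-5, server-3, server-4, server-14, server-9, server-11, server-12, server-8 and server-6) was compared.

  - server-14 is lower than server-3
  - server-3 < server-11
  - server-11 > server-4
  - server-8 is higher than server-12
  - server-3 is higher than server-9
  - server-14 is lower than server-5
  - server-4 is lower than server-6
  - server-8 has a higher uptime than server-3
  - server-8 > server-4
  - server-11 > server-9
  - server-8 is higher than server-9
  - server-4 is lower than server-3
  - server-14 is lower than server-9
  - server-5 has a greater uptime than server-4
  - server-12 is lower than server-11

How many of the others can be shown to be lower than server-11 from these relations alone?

The elements the relations force below server-11 are server-14, server-4, server-9, server-3, server-12 — no chain reaches any other.
That is 5.

5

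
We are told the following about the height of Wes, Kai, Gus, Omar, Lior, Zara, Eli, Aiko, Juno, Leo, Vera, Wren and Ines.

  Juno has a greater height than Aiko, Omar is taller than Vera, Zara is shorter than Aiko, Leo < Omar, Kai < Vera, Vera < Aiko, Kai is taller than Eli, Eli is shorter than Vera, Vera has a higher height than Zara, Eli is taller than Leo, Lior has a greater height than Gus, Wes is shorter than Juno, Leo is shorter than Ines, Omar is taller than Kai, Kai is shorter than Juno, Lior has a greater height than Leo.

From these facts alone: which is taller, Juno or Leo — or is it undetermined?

Juno

Leo < Eli < Kai < Vera < Aiko < Juno, by transitivity through Eli, Kai, Vera, Aiko.
So Juno is taller.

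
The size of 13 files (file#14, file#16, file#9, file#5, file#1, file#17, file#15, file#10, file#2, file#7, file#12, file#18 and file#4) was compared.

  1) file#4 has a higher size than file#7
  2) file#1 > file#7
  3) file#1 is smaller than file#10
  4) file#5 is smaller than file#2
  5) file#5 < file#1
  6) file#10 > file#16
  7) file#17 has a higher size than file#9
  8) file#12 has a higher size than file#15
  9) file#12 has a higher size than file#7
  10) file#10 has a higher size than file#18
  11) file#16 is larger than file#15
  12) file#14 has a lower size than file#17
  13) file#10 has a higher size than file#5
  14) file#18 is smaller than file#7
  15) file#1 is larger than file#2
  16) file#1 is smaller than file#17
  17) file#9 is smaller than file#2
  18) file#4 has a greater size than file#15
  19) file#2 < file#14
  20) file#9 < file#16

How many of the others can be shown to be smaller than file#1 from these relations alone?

5

From file#1 the given relations immediately reach file#5, file#7, file#2.
From those, file#18, file#9 — 5 in total.
Nothing else is reachable below file#1; 5 in all.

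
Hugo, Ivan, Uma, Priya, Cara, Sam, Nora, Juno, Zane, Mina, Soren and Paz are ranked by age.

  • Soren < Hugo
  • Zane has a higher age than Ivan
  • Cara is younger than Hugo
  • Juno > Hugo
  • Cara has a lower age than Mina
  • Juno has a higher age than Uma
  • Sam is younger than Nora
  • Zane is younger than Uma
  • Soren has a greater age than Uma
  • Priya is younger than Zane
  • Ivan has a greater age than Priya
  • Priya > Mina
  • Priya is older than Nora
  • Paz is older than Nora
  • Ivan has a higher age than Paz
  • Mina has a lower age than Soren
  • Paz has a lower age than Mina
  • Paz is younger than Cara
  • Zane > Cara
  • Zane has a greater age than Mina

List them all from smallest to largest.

Sam < Nora < Paz < Cara < Mina < Priya < Ivan < Zane < Uma < Soren < Hugo < Juno

The consecutive links are each given: Sam < Nora; Nora < Paz; Paz < Cara; Cara < Mina; Mina < Priya; Priya < Ivan; Ivan < Zane; Zane < Uma; Uma < Soren; Soren < Hugo; Hugo < Juno.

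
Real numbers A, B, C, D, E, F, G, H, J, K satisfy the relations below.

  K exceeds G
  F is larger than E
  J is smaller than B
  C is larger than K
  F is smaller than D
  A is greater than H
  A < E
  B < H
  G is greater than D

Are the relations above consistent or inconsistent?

consistent

The single ordering J < B < H < A < E < F < D < G < K < C satisfies every listed relation, so no contradiction arises.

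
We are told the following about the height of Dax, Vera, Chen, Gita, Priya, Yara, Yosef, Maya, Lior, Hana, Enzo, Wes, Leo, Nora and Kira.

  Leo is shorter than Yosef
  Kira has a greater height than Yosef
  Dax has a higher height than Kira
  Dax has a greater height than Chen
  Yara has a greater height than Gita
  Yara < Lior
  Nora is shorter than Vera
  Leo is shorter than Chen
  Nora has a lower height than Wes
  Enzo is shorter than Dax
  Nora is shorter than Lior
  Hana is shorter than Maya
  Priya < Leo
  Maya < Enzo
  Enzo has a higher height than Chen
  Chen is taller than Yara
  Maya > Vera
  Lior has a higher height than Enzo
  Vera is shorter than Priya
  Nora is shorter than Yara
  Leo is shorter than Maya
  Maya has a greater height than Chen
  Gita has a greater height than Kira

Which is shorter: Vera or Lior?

Chaining the given relations: Vera < Priya < Leo < Yosef < Kira < Gita < Yara < Chen < Maya < Enzo < Lior.
So Vera < Lior; Vera is the shorter of the two.

Vera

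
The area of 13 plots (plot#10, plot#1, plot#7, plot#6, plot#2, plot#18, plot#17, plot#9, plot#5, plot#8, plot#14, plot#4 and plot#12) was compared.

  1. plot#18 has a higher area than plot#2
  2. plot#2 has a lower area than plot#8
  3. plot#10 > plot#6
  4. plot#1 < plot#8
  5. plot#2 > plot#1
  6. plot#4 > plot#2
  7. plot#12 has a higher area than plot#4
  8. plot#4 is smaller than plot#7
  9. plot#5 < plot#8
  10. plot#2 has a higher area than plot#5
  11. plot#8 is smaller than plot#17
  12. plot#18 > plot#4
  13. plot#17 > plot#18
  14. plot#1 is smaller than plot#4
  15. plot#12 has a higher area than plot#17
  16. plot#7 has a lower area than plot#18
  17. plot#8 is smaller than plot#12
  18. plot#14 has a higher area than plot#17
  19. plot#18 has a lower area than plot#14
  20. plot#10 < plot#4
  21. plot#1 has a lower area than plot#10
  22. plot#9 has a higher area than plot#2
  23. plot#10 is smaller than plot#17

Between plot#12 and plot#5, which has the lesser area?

Link the given pairs in sequence: plot#5 < plot#2; plot#2 < plot#4; plot#4 < plot#18; plot#18 < plot#17; plot#17 < plot#12.
Chaining these gives plot#5 < plot#2 < plot#4 < plot#18 < plot#17 < plot#12.
So plot#5 < plot#12; plot#5 is the smaller of the two.

plot#5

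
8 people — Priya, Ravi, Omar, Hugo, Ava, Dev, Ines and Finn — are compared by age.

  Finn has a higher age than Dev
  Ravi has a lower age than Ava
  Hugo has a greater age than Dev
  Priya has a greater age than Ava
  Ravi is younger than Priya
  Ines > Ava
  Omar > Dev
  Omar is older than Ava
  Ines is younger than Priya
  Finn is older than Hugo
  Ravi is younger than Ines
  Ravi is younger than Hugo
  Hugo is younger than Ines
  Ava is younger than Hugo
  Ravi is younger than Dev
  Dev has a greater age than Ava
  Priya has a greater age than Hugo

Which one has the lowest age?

Chaining upward from Ravi: directly above it, Ava, Dev, Hugo, Ines, Priya; then Omar, Finn.
That covers every other element, and nothing is given below Ravi, so Ravi is the lowest age.

Ravi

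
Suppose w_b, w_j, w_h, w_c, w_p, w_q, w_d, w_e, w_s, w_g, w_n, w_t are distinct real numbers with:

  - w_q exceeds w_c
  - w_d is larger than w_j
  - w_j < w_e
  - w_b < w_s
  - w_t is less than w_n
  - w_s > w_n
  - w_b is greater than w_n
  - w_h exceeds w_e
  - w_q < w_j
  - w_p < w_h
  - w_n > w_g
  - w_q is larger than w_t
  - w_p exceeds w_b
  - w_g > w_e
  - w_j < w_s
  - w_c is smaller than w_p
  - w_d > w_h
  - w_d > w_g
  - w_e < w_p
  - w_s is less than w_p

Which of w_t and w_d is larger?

w_d

w_t < w_q and w_q < w_j give w_t < w_j.
Then w_j < w_e extends the chain to w_e.
Then w_e < w_g extends the chain to w_g.
Then w_g < w_n extends the chain to w_n.
With w_n < w_b: w_t < w_q < w_j < w_e < w_g < w_n < w_b.
Then w_b < w_s extends the chain to w_s.
With w_s < w_p: w_t < w_q < w_j < w_e < w_g < w_n < w_b < w_s < w_p.
Then w_p < w_h extends the chain to w_h.
Then w_h < w_d extends the chain to w_d.
So w_t < w_d; w_d is the larger of the two.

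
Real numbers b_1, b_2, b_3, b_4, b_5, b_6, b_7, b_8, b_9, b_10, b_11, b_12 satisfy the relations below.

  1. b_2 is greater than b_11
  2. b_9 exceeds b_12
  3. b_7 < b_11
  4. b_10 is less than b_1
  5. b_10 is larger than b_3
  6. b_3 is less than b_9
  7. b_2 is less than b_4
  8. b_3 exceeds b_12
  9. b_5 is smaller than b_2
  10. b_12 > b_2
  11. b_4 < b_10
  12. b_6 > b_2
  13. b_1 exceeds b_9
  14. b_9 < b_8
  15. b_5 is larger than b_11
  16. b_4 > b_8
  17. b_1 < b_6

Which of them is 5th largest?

b_8

Piecing the relations together gives one ordering: b_7 < b_11 < b_5 < b_2 < b_12 < b_3 < b_9 < b_8 < b_4 < b_10 < b_1 < b_6.
The 5th largest is b_8.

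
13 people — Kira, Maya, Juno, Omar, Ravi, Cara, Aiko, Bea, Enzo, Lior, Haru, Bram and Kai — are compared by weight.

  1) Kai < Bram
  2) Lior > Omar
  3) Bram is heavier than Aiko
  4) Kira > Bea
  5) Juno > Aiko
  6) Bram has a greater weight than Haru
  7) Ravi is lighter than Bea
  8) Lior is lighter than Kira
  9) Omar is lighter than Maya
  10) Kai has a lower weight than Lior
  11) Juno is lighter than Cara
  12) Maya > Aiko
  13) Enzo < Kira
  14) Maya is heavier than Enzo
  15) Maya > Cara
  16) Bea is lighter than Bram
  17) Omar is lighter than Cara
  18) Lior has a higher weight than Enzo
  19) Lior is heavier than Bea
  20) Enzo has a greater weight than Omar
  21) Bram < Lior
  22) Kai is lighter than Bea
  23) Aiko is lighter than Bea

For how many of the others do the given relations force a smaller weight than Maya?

From Maya the given relations immediately reach Omar, Enzo, Aiko, Cara.
From those, Juno — 5 in total.
No other element is forced below Maya by the given relations, so the count is 5.

5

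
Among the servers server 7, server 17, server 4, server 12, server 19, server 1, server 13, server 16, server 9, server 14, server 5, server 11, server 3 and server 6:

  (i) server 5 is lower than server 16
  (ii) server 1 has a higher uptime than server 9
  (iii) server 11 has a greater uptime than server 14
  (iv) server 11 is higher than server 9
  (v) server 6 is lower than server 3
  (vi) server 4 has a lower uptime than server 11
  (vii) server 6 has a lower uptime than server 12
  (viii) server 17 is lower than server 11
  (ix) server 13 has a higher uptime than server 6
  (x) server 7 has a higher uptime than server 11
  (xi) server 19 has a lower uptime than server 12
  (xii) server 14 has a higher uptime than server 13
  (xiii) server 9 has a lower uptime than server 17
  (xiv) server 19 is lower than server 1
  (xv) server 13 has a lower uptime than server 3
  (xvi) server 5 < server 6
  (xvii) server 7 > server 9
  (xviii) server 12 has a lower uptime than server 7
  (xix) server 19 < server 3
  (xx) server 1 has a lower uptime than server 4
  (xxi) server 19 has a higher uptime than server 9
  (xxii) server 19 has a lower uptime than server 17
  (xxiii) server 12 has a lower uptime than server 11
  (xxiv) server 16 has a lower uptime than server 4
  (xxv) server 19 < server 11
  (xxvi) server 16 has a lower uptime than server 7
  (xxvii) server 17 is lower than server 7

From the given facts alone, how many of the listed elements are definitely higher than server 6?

6

From server 6 the given relations immediately reach server 12, server 13, server 3.
From those, server 14, server 11, server 7 — 6 in total.
No other element is forced above server 6 by the given relations, so the count is 6.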